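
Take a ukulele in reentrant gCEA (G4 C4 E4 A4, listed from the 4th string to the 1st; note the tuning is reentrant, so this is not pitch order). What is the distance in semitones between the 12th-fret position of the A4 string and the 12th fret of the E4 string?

A4 at fret 12 → A5 (MIDI 81); E4 at fret 12 → E5 (MIDI 76).
81 − 76 = 5, so the two pitches are 5 semitones apart, with A5 the higher.

5 semitones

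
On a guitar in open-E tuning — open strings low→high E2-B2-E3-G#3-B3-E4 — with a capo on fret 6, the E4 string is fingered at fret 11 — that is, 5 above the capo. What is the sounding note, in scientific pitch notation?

D#5

The capo raises the open E4 by 6 semitones to A#4; fretting 5 more gives E4 + 6 + 5 = E4 + 11 semitones = D#5.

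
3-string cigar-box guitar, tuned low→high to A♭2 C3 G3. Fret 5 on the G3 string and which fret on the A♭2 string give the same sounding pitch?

G3 at fret 5 is G3 + 5 semitones = C4.
The open A♭2 string is 11 semitones below the open G3, so the same pitch on the A♭2 string lies at fret 5 + 11 = 16.

16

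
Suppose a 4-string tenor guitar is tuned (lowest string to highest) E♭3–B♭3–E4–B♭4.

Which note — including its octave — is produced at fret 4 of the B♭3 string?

D4

The open B♭3 string plus 4 semitones: Bb–B–C–Db–D.
The walk passes from B into C once, so the octave number goes from 3 to 4.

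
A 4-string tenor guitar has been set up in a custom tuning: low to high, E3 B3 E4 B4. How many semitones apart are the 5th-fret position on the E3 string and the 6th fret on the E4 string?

13 semitones

E3 at fret 5 → A3 (MIDI 57); E4 at fret 6 → A♯4 (MIDI 70).
57 − 70 = -13, so the two pitches are 13 semitones apart, with A♯4 the higher.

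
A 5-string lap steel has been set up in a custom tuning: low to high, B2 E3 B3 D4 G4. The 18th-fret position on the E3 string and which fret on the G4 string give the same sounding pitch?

3

Fret 18 on E3 is MIDI 52 + 18 = 70 (B♭4). On the G4 string (open MIDI 67), that pitch is 70 − 67 = fret 3.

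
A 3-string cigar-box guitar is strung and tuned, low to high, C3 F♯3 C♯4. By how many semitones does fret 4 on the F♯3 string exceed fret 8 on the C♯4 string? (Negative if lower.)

-11 semitones

F♯3 at fret 4 → A♯3 (MIDI 58); C♯4 at fret 8 → A4 (MIDI 69).
58 − 69 = -11, so the two pitches are 11 semitones apart.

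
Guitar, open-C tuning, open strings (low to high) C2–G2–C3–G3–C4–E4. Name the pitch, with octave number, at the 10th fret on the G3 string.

Each fret is one semitone, so G3 + 10 = F4.

F4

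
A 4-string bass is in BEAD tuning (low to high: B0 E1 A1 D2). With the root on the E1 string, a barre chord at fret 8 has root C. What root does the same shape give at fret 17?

A

Moving from fret 8 to fret 17 shifts the root by 9 semitones.
C up 9 semitones is A.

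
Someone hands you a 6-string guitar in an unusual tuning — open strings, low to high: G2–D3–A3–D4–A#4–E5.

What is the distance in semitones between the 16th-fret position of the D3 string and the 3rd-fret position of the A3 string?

D3 at fret 16 → F#4 (MIDI 66); A3 at fret 3 → C4 (MIDI 60).
66 − 60 = 6, so the two pitches are 6 semitones apart, with F#4 the higher.

6 semitones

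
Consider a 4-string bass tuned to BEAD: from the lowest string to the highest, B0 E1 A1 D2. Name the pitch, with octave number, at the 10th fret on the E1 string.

D2

E1 is MIDI 28. Adding 10 gives 38, which is D2.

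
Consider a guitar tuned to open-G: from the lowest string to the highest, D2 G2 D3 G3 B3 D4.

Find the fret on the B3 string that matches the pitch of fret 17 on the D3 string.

Fret 17 on D3 is MIDI 50 + 17 = 67 (G4). On the B3 string (open MIDI 59), that pitch is 67 − 59 = fret 8.

8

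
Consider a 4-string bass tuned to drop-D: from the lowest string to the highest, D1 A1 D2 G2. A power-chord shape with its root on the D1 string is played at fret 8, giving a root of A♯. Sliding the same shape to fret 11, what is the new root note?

Moving from fret 8 to fret 11 shifts the root by 3 semitones.
A♯ up 3 semitones is C♯.

C♯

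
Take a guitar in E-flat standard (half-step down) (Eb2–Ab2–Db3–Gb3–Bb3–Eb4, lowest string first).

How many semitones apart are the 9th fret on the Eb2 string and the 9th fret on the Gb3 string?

15 semitones

Eb2 at fret 9 → C3 (MIDI 48); Gb3 at fret 9 → Eb4 (MIDI 63).
48 − 63 = -15, so the two pitches are 15 semitones apart, with Eb4 the higher.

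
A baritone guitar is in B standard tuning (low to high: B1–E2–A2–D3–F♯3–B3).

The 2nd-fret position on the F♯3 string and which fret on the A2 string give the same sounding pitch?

F♯3 at fret 2 is F♯3 + 2 semitones = G♯3.
The open A2 string is 9 semitones below the open F♯3, so the same pitch on the A2 string lies at fret 2 + 9 = 11.

11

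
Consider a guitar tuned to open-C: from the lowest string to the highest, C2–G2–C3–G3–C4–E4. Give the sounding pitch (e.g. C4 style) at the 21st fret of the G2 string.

E4

G2 is MIDI 43. Adding 21 gives 64, which is E4.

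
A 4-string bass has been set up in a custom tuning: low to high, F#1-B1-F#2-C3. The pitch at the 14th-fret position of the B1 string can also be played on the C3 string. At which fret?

1

Fret 14 on B1 is MIDI 35 + 14 = 49 (C#3). On the C3 string (open MIDI 48), that pitch is 49 − 48 = fret 1.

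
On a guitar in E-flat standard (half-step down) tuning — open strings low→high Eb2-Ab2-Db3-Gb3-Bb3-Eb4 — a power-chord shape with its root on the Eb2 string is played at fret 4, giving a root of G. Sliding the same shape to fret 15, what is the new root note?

Moving from fret 4 to fret 15 shifts the root by 11 semitones.
G up 11 semitones is Gb.

Gb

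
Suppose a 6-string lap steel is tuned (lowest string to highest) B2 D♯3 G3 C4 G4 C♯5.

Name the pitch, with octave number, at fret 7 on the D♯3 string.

A♯3

D♯3 is MIDI 51. Adding 7 gives 58, which is A♯3.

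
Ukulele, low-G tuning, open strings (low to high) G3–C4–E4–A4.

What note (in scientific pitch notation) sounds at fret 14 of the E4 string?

F#5

E4 is MIDI 64. Adding 14 gives 78, which is F#5.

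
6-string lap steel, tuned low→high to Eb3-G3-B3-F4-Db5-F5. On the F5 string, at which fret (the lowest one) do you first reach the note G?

2

From F5, count semitones up the chromatic scale until reaching G: F–Gb–G — 2 steps.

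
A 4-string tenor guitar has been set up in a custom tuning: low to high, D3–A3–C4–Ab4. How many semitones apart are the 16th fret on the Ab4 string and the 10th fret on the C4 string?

14 semitones

Ab4 at fret 16 → C6 (MIDI 84); C4 at fret 10 → Bb4 (MIDI 70).
84 − 70 = 14, so the two pitches are 14 semitones apart, with C6 the higher.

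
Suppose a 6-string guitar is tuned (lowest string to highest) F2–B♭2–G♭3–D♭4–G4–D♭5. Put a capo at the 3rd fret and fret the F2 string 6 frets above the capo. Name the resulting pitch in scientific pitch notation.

The capo raises the open F2 by 3 semitones to A♭2; fretting 6 more gives F2 + 3 + 6 = F2 + 9 semitones = D3.

D3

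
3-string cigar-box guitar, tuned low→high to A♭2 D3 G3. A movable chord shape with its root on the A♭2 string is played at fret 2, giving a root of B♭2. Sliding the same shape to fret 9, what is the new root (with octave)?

F3

Moving from fret 2 to fret 9 shifts the root by 7 semitones.
B♭2 up 7 semitones is F3.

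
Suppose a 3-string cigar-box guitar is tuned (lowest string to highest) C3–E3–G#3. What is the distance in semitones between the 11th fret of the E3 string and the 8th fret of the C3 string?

E3 at fret 11 → D#4 (MIDI 63); C3 at fret 8 → G#3 (MIDI 56).
63 − 56 = 7, so the two pitches are 7 semitones apart, with D#4 the higher.

7 semitones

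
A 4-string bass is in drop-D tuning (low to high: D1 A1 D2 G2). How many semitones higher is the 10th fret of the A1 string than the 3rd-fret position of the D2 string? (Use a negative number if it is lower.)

2 semitones

A1 at fret 10 → G2 (MIDI 43); D2 at fret 3 → F2 (MIDI 41).
43 − 41 = 2, so the two pitches are 2 semitones apart.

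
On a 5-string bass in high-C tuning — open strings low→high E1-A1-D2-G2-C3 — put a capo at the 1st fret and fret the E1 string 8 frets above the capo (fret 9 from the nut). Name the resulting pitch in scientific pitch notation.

The capo raises the open E1 by 1 semitone to F1; fretting 8 more gives E1 + 1 + 8 = E1 + 9 semitones = C♯2.
(Also written D♭.)

C♯2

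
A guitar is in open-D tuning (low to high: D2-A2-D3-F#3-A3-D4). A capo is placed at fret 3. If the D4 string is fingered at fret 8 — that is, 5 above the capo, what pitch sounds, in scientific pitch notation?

The capo raises the open D4 by 3 semitones to F4; fretting 5 more gives D4 + 3 + 5 = D4 + 8 semitones = A#4.

A#4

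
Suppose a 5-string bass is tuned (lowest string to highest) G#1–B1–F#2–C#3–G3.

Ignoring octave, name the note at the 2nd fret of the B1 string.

C#

The open B1 string plus 2 semitones: B–C–C#.
(Equivalently spelled Db.)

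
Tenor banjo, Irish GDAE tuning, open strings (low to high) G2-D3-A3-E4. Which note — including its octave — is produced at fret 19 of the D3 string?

A4

Each fret is one semitone, so D3 + 19 = A4.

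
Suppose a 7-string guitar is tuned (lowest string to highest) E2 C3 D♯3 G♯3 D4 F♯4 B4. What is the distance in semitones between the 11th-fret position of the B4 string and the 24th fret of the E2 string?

B4 at fret 11 → A♯5 (MIDI 82); E2 at fret 24 → E4 (MIDI 64).
82 − 64 = 18, so the two pitches are 18 semitones apart, with A♯5 the higher.

18 semitones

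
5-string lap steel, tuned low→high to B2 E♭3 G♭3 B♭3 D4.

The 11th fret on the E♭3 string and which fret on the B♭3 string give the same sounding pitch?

E♭3 at fret 11 is E♭3 + 11 semitones = D4.
The open B♭3 string is 7 semitones above the open E♭3, so the same pitch on the B♭3 string lies at fret 11 − 7 = 4.

4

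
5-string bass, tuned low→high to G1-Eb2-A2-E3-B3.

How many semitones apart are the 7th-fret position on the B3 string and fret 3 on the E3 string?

B3 at fret 7 → Gb4 (MIDI 66); E3 at fret 3 → G3 (MIDI 55).
66 − 55 = 11, so the two pitches are 11 semitones apart, with Gb4 the higher.

11 semitones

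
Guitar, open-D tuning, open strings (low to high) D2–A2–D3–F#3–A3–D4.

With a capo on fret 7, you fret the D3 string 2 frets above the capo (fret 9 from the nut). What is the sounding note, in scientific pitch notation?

The capo raises the open D3 by 7 semitones to A3; fretting 2 more gives D3 + 7 + 2 = D3 + 9 semitones = B3.

B3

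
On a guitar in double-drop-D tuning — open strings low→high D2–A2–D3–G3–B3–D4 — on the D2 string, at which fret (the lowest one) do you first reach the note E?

2

From D2, count semitones up the chromatic scale until reaching E: D–D#–E — 2 steps.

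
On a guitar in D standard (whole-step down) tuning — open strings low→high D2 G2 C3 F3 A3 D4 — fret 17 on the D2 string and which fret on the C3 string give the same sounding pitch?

7

D2 at fret 17 is D2 + 17 semitones = G3.
The open C3 string is 10 semitones above the open D2, so the same pitch on the C3 string lies at fret 17 − 10 = 7.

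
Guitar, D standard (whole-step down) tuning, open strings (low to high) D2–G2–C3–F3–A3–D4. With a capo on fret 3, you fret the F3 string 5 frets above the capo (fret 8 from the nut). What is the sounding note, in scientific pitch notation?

The capo raises the open F3 by 3 semitones to G#3; fretting 5 more gives F3 + 3 + 5 = F3 + 8 semitones = C#4.

C#4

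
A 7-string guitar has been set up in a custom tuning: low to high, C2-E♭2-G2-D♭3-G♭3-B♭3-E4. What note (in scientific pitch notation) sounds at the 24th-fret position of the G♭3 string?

Each fret is one semitone, so G♭3 + 24 = G♭5.
(Equivalently spelled F♯5.)

G♭5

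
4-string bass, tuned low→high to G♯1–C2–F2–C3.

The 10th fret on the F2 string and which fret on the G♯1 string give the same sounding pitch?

F2 at fret 10 is F2 + 10 semitones = D♯3.
The open G♯1 string is 9 semitones below the open F2, so the same pitch on the G♯1 string lies at fret 10 + 9 = 19.

19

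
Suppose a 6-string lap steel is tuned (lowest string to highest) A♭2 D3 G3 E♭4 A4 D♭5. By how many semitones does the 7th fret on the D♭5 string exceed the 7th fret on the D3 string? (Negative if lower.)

D♭5 at fret 7 → A♭5 (MIDI 80); D3 at fret 7 → A3 (MIDI 57).
80 − 57 = 23, so the two pitches are 23 semitones apart.

23 semitones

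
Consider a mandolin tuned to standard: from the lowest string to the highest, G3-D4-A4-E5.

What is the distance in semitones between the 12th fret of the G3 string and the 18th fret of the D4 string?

G3 at fret 12 → G4 (MIDI 67); D4 at fret 18 → G#5 (MIDI 80).
67 − 80 = -13, so the two pitches are 13 semitones apart, with G#5 the higher.

13 semitones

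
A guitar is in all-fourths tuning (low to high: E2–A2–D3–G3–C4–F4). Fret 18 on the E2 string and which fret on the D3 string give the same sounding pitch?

E2 at fret 18 is E2 + 18 semitones = A#3.
The open D3 string is 10 semitones above the open E2, so the same pitch on the D3 string lies at fret 18 − 10 = 8.

8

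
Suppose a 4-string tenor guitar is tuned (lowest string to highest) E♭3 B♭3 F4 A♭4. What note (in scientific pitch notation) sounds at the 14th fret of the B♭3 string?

C5

B♭3 is MIDI 58. Adding 14 gives 72, which is C5.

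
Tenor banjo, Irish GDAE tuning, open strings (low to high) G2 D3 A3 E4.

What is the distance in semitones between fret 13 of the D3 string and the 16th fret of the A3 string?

D3 at fret 13 → D♯4 (MIDI 63); A3 at fret 16 → C♯5 (MIDI 73).
63 − 73 = -10, so the two pitches are 10 semitones apart, with C♯5 the higher.

10 semitones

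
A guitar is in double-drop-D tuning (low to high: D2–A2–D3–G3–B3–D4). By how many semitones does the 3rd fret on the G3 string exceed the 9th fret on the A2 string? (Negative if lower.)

4 semitones

G3 at fret 3 → A#3 (MIDI 58); A2 at fret 9 → F#3 (MIDI 54).
58 − 54 = 4, so the two pitches are 4 semitones apart.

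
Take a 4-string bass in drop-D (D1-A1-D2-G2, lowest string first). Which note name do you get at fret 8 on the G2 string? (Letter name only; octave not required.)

G2 is MIDI 43. Adding 8 gives 51; 51 mod 12 = 3, i.e. D#.

D#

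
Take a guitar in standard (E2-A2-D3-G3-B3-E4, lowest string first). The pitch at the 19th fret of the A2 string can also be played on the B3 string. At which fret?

A2 at fret 19 is A2 + 19 semitones = E4.
The open B3 string is 14 semitones above the open A2, so the same pitch on the B3 string lies at fret 19 − 14 = 5.

5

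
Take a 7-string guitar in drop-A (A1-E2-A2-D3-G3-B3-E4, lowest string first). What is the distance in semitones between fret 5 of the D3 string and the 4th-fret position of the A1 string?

D3 at fret 5 → G3 (MIDI 55); A1 at fret 4 → C#2 (MIDI 37).
55 − 37 = 18, so the two pitches are 18 semitones apart, with G3 the higher.

18 semitones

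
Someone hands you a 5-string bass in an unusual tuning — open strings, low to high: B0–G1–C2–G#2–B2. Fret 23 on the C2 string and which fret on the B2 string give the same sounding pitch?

12

C2 at fret 23 is C2 + 23 semitones = B3.
The open B2 string is 11 semitones above the open C2, so the same pitch on the B2 string lies at fret 23 − 11 = 12.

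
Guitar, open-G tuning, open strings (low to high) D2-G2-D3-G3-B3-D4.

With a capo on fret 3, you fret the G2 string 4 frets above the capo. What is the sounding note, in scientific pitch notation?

D3

The capo raises the open G2 by 3 semitones to A#2; fretting 4 more gives G2 + 3 + 4 = G2 + 7 semitones = D3.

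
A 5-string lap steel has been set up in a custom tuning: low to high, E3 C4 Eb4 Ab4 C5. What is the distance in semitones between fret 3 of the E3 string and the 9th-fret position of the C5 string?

E3 at fret 3 → G3 (MIDI 55); C5 at fret 9 → A5 (MIDI 81).
55 − 81 = -26, so the two pitches are 26 semitones apart, with A5 the higher.

26 semitones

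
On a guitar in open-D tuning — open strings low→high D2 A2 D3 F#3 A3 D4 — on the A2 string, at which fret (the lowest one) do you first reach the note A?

0

From A2, count semitones up the chromatic scale until reaching A: A — 0 steps.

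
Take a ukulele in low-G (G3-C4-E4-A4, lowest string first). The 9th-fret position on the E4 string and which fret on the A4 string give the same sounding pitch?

4

Fret 9 on E4 is MIDI 64 + 9 = 73 (C♯5). On the A4 string (open MIDI 69), that pitch is 73 − 69 = fret 4.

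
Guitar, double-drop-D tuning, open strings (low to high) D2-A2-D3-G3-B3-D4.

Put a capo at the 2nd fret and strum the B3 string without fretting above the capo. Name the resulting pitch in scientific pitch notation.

C♯4

The capo raises the open B3 by 2 semitones to C♯4; fretting 0 more gives B3 + 2 + 0 = B3 + 2 semitones = C♯4.
(Also written D♭.)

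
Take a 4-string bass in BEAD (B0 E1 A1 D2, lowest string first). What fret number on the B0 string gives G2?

G2 is 20 semitones above the open B0 (B–C–C#–D–…–F–F#–G), so it sits at fret 20.

20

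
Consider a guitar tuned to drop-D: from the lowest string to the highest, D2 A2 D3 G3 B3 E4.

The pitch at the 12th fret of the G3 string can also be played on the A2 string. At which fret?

22

Fret 12 on G3 is MIDI 55 + 12 = 67 (G4). On the A2 string (open MIDI 45), that pitch is 67 − 45 = fret 22.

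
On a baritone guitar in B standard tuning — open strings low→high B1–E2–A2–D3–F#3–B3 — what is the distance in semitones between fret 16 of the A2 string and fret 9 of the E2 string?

A2 at fret 16 → C#4 (MIDI 61); E2 at fret 9 → C#3 (MIDI 49).
61 − 49 = 12, so the two pitches are 12 semitones apart, with C#4 the higher.

12 semitones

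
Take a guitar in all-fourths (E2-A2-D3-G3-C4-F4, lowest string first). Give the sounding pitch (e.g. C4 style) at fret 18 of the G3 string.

C#5

G3 is MIDI 55. Adding 18 gives 73, which is C#5.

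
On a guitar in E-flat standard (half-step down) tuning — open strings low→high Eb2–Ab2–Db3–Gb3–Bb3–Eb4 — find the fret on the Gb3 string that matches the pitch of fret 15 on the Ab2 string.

Fret 15 on Ab2 is MIDI 44 + 15 = 59 (B3). On the Gb3 string (open MIDI 54), that pitch is 59 − 54 = fret 5.

5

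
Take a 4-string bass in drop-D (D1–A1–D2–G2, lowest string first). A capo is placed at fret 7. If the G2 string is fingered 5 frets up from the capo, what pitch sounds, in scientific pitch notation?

The capo raises the open G2 by 7 semitones to D3; fretting 5 more gives G2 + 7 + 5 = G2 + 12 semitones = G3.

G3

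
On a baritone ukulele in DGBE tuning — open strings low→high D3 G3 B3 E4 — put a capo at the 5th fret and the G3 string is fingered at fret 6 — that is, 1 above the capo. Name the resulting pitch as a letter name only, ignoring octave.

C♯

The capo raises the open G3 by 5 semitones to C4; fretting 1 more gives G3 + 5 + 1 = G3 + 6 semitones, landing on C♯.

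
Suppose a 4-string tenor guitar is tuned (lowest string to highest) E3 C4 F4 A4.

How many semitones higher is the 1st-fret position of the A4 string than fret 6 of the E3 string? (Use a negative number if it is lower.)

12 semitones

A4 at fret 1 → A♯4 (MIDI 70); E3 at fret 6 → A♯3 (MIDI 58).
70 − 58 = 12, so the two pitches are 12 semitones apart.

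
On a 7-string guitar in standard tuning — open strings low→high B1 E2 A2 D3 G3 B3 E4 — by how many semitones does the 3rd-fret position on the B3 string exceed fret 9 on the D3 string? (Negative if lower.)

B3 at fret 3 → D4 (MIDI 62); D3 at fret 9 → B3 (MIDI 59).
62 − 59 = 3, so the two pitches are 3 semitones apart.

3 semitones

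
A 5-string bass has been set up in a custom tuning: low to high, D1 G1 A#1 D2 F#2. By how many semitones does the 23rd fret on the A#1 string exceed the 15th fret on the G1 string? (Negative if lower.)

A#1 at fret 23 → A3 (MIDI 57); G1 at fret 15 → A#2 (MIDI 46).
57 − 46 = 11, so the two pitches are 11 semitones apart.

11 semitones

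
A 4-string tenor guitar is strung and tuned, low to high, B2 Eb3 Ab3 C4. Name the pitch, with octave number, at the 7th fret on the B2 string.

The open B2 string plus 7 semitones: B–C–Db–D–Eb–E–F–Gb.
The walk passes from B into C once, so the octave number goes from 2 to 3.
(Equivalently spelled F#3.)

Gb3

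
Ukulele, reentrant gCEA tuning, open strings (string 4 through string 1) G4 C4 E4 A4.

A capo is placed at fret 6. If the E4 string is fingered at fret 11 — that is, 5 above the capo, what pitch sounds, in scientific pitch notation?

The capo raises the open E4 by 6 semitones to A#4; fretting 5 more gives E4 + 6 + 5 = E4 + 11 semitones = D#5.
(Also written Eb.)

D#5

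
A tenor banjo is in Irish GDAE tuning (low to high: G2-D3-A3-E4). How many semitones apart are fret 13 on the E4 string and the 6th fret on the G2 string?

E4 at fret 13 → F5 (MIDI 77); G2 at fret 6 → C#3 (MIDI 49).
77 − 49 = 28, so the two pitches are 28 semitones apart, with F5 the higher.

28 semitones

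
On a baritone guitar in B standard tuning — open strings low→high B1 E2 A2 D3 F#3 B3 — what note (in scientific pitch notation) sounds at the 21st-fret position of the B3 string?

G#5

B3 is MIDI 59. Adding 21 gives 80, which is G#5.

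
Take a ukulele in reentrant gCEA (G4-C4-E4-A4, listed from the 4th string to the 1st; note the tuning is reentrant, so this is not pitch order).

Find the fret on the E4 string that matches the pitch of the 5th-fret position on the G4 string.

8

G4 at fret 5 is G4 + 5 semitones = C5.
The open E4 string is 3 semitones below the open G4, so the same pitch on the E4 string lies at fret 5 + 3 = 8.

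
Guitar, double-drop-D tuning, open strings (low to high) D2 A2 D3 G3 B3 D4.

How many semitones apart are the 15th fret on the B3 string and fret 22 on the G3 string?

3 semitones

B3 at fret 15 → D5 (MIDI 74); G3 at fret 22 → F5 (MIDI 77).
74 − 77 = -3, so the two pitches are 3 semitones apart, with F5 the higher.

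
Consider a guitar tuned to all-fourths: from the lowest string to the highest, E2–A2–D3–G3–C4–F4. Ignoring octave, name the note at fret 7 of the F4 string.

C

The open F4 string plus 7 semitones: F–F#–G–G#–A–A#–B–C.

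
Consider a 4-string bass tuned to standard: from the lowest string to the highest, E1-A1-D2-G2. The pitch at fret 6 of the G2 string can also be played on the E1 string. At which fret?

21

G2 at fret 6 is G2 + 6 semitones = C#3.
The open E1 string is 15 semitones below the open G2, so the same pitch on the E1 string lies at fret 6 + 15 = 21.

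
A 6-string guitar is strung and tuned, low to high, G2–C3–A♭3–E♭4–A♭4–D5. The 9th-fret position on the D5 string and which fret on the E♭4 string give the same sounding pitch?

D5 at fret 9 is D5 + 9 semitones = B5.
The open E♭4 string is 11 semitones below the open D5, so the same pitch on the E♭4 string lies at fret 9 + 11 = 20.

20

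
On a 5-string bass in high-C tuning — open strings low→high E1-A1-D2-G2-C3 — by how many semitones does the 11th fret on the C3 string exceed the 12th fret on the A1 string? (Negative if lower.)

14 semitones

C3 at fret 11 → B3 (MIDI 59); A1 at fret 12 → A2 (MIDI 45).
59 − 45 = 14, so the two pitches are 14 semitones apart.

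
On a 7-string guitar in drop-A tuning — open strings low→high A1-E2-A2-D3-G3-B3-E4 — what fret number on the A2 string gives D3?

D3 is 5 semitones above the open A2 (A–A#–B–C–C#–D), so it sits at fret 5.

5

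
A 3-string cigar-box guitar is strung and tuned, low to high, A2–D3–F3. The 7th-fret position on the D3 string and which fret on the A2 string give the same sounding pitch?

12

D3 at fret 7 is D3 + 7 semitones = A3.
The open A2 string is 5 semitones below the open D3, so the same pitch on the A2 string lies at fret 7 + 5 = 12.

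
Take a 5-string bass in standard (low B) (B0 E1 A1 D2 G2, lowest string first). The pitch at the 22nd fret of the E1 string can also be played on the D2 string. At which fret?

12

Fret 22 on E1 is MIDI 28 + 22 = 50 (D3). On the D2 string (open MIDI 38), that pitch is 50 − 38 = fret 12.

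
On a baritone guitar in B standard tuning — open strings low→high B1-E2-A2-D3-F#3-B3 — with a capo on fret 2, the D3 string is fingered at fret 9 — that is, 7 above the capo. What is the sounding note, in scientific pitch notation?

The capo raises the open D3 by 2 semitones to E3; fretting 7 more gives D3 + 2 + 7 = D3 + 9 semitones = B3.

B3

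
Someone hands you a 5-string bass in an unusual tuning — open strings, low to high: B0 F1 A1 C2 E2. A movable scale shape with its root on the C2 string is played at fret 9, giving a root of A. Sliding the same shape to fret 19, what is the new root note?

G

Moving from fret 9 to fret 19 shifts the root by 10 semitones.
A up 10 semitones is G.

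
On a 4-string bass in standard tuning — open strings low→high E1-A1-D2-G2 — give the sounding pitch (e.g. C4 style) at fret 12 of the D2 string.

The open D2 string plus 12 semitones: D–D#–E–F–…–C–C#–D.
The walk passes from B into C once, so the octave number goes from 2 to 3.

D3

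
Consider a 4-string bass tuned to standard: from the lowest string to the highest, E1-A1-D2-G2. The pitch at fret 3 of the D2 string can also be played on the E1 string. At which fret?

D2 at fret 3 is D2 + 3 semitones = F2.
The open E1 string is 10 semitones below the open D2, so the same pitch on the E1 string lies at fret 3 + 10 = 13.

13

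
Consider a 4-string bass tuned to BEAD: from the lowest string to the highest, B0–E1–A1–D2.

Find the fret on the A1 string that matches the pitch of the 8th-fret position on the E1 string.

3

E1 at fret 8 is E1 + 8 semitones = C2.
The open A1 string is 5 semitones above the open E1, so the same pitch on the A1 string lies at fret 8 − 5 = 3.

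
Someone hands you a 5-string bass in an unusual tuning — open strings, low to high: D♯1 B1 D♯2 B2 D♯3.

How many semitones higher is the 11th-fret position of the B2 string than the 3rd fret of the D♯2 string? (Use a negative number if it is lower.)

B2 at fret 11 → A♯3 (MIDI 58); D♯2 at fret 3 → F♯2 (MIDI 42).
58 − 42 = 16, so the two pitches are 16 semitones apart.

16 semitones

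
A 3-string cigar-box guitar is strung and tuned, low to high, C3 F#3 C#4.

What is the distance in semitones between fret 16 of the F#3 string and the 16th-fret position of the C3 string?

6 semitones

F#3 at fret 16 → A#4 (MIDI 70); C3 at fret 16 → E4 (MIDI 64).
70 − 64 = 6, so the two pitches are 6 semitones apart, with A#4 the higher.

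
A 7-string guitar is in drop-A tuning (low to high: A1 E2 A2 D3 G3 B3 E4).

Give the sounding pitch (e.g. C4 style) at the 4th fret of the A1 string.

C#2

Each fret is one semitone, so A1 + 4 = C#2.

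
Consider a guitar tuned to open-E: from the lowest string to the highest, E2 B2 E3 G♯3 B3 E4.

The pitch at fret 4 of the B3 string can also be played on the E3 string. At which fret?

B3 at fret 4 is B3 + 4 semitones = D♯4.
The open E3 string is 7 semitones below the open B3, so the same pitch on the E3 string lies at fret 4 + 7 = 11.

11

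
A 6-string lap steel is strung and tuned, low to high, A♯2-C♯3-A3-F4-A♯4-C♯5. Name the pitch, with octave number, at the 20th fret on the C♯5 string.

A6

Each fret is one semitone, so C♯5 + 20 = A6.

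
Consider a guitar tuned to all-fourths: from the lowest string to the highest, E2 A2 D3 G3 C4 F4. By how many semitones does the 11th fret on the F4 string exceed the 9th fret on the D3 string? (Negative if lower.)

17 semitones

F4 at fret 11 → E5 (MIDI 76); D3 at fret 9 → B3 (MIDI 59).
76 − 59 = 17, so the two pitches are 17 semitones apart.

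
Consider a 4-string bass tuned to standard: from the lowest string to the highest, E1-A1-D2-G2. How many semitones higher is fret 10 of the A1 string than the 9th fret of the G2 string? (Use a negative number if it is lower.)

-9 semitones

A1 at fret 10 → G2 (MIDI 43); G2 at fret 9 → E3 (MIDI 52).
43 − 52 = -9, so the two pitches are 9 semitones apart.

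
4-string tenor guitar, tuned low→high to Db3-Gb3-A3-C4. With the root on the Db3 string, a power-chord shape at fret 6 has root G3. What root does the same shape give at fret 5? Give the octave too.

Gb3

Moving from fret 6 to fret 5 shifts the root by -1 semitone.
G3 down 1 semitone is Gb3.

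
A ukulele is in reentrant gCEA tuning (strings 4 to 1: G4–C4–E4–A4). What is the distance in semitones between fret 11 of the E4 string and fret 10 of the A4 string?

E4 at fret 11 → D#5 (MIDI 75); A4 at fret 10 → G5 (MIDI 79).
75 − 79 = -4, so the two pitches are 4 semitones apart, with G5 the higher.

4 semitones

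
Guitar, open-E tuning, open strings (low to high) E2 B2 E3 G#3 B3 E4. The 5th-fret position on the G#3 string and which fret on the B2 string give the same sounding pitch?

14

G#3 at fret 5 is G#3 + 5 semitones = C#4.
The open B2 string is 9 semitones below the open G#3, so the same pitch on the B2 string lies at fret 5 + 9 = 14.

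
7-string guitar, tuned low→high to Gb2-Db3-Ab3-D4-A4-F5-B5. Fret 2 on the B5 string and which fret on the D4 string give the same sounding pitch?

B5 at fret 2 is B5 + 2 semitones = Db6.
The open D4 string is 21 semitones below the open B5, so the same pitch on the D4 string lies at fret 2 + 21 = 23.

23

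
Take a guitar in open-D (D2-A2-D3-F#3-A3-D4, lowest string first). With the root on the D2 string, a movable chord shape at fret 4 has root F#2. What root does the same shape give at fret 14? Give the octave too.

Moving from fret 4 to fret 14 shifts the root by 10 semitones.
F#2 up 10 semitones is E3.

E3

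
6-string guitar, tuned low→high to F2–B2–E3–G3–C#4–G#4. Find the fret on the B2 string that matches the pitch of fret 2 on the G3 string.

10

G3 at fret 2 is G3 + 2 semitones = A3.
The open B2 string is 8 semitones below the open G3, so the same pitch on the B2 string lies at fret 2 + 8 = 10.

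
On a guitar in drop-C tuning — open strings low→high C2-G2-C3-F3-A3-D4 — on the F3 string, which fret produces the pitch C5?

19

C5 is 19 semitones above the open F3 (F–F#–G–G#–…–A#–B–C), so it sits at fret 19.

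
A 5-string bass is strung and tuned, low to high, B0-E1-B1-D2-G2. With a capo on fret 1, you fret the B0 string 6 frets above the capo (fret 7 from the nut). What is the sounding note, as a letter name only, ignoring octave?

The capo raises the open B0 by 1 semitone to C1; fretting 6 more gives B0 + 1 + 6 = B0 + 7 semitones, landing on F#.

F#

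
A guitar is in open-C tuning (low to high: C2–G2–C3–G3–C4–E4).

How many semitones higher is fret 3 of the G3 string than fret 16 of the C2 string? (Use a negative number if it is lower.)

G3 at fret 3 → A♯3 (MIDI 58); C2 at fret 16 → E3 (MIDI 52).
58 − 52 = 6, so the two pitches are 6 semitones apart.

6 semitones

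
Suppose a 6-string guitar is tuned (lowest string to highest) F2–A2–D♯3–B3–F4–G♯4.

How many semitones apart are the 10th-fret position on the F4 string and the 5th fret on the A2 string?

25 semitones

F4 at fret 10 → D♯5 (MIDI 75); A2 at fret 5 → D3 (MIDI 50).
75 − 50 = 25, so the two pitches are 25 semitones apart, with D♯5 the higher.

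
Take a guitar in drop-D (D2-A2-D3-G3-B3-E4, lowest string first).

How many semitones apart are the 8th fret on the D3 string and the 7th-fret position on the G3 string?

D3 at fret 8 → A♯3 (MIDI 58); G3 at fret 7 → D4 (MIDI 62).
58 − 62 = -4, so the two pitches are 4 semitones apart, with D4 the higher.

4 semitones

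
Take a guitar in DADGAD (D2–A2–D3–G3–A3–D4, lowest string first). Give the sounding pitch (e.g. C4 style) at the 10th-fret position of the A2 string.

The open A2 string plus 10 semitones: A–A#–B–C–…–F–F#–G.
The walk passes from B into C once, so the octave number goes from 2 to 3.

G3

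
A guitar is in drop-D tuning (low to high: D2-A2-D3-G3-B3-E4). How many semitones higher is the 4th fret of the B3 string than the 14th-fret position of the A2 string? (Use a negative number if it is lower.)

B3 at fret 4 → D♯4 (MIDI 63); A2 at fret 14 → B3 (MIDI 59).
63 − 59 = 4, so the two pitches are 4 semitones apart.

4 semitones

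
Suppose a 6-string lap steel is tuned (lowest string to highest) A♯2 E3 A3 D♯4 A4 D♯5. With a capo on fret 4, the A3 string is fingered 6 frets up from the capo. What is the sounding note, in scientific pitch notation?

G4

The capo raises the open A3 by 4 semitones to C♯4; fretting 6 more gives A3 + 4 + 6 = A3 + 10 semitones = G4.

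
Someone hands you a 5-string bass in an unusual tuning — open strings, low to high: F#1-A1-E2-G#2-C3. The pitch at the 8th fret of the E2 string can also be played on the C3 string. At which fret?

Fret 8 on E2 is MIDI 40 + 8 = 48 (C3). On the C3 string (open MIDI 48), that pitch is 48 − 48 = fret 0.

0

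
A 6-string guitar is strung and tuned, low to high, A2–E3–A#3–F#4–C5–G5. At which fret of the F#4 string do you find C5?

C5 is 6 semitones above the open F#4 (F#–G–G#–A–A#–B–C), so it sits at fret 6.

6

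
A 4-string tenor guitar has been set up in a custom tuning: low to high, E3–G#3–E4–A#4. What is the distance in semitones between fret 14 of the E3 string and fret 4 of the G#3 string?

6 semitones

E3 at fret 14 → F#4 (MIDI 66); G#3 at fret 4 → C4 (MIDI 60).
66 − 60 = 6, so the two pitches are 6 semitones apart, with F#4 the higher.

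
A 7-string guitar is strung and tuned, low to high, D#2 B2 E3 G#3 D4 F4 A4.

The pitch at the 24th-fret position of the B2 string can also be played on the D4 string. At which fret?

9

B2 at fret 24 is B2 + 24 semitones = B4.
The open D4 string is 15 semitones above the open B2, so the same pitch on the D4 string lies at fret 24 − 15 = 9.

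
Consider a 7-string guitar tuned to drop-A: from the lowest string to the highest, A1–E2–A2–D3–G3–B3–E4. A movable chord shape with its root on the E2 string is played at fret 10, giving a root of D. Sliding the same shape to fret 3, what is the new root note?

Moving from fret 10 to fret 3 shifts the root by -7 semitones.
D down 7 semitones is G.

G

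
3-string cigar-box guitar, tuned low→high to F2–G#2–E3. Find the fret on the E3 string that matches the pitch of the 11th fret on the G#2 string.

G#2 at fret 11 is G#2 + 11 semitones = G3.
The open E3 string is 8 semitones above the open G#2, so the same pitch on the E3 string lies at fret 11 − 8 = 3.

3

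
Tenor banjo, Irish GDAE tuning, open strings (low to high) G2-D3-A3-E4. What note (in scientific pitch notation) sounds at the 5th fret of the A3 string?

Each fret is one semitone, so A3 + 5 = D4.

D4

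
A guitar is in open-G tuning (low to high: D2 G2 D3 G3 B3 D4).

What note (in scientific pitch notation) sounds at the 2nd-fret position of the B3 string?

B3 is MIDI 59. Adding 2 gives 61, which is C#4.

C#4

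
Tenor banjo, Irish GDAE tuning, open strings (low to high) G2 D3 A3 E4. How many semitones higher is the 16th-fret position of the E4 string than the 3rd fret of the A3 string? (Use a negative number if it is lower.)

E4 at fret 16 → G♯5 (MIDI 80); A3 at fret 3 → C4 (MIDI 60).
80 − 60 = 20, so the two pitches are 20 semitones apart.

20 semitones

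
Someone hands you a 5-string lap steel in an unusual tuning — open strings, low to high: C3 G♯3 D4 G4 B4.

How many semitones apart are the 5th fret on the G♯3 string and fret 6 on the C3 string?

7 semitones

G♯3 at fret 5 → C♯4 (MIDI 61); C3 at fret 6 → F♯3 (MIDI 54).
61 − 54 = 7, so the two pitches are 7 semitones apart, with C♯4 the higher.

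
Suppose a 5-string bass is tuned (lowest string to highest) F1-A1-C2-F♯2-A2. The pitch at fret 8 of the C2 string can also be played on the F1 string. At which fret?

Fret 8 on C2 is MIDI 36 + 8 = 44 (G♯2). On the F1 string (open MIDI 29), that pitch is 44 − 29 = fret 15.

15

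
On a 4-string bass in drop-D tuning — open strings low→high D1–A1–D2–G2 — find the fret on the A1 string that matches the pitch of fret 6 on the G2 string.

G2 at fret 6 is G2 + 6 semitones = C♯3.
The open A1 string is 10 semitones below the open G2, so the same pitch on the A1 string lies at fret 6 + 10 = 16.

16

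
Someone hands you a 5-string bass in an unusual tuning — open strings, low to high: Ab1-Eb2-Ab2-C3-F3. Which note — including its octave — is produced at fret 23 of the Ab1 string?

The open Ab1 string plus 23 semitones: Ab–A–Bb–B–…–F–Gb–G.
The walk passes from B into C 2 times, so the octave number goes from 1 to 3.

G3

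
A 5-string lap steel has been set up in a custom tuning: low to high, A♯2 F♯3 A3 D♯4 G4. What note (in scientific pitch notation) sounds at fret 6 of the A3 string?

D♯4

Each fret is one semitone, so A3 + 6 = D♯4.
(Equivalently spelled E♭4.)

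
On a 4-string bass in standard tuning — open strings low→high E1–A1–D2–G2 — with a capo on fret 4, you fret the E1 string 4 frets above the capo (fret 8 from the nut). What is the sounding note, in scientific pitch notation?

C2

The capo raises the open E1 by 4 semitones to G#1; fretting 4 more gives E1 + 4 + 4 = E1 + 8 semitones = C2.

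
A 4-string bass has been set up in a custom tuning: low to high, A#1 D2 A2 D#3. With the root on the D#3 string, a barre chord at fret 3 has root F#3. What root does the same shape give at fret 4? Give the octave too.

G3

Moving from fret 3 to fret 4 shifts the root by 1 semitone.
F#3 up 1 semitone is G3.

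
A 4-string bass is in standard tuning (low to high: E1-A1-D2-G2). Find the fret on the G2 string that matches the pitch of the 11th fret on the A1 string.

1

A1 at fret 11 is A1 + 11 semitones = G♯2.
The open G2 string is 10 semitones above the open A1, so the same pitch on the G2 string lies at fret 11 − 10 = 1.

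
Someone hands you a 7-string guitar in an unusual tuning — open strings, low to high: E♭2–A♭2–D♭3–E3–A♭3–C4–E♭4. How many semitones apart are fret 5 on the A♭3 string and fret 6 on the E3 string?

3 semitones

A♭3 at fret 5 → D♭4 (MIDI 61); E3 at fret 6 → B♭3 (MIDI 58).
61 − 58 = 3, so the two pitches are 3 semitones apart, with D♭4 the higher.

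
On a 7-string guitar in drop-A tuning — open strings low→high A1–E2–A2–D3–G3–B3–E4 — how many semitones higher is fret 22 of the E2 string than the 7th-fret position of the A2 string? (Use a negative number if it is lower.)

E2 at fret 22 → D4 (MIDI 62); A2 at fret 7 → E3 (MIDI 52).
62 − 52 = 10, so the two pitches are 10 semitones apart.

10 semitones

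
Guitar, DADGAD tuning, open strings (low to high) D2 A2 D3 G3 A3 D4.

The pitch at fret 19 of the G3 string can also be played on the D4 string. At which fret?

Fret 19 on G3 is MIDI 55 + 19 = 74 (D5). On the D4 string (open MIDI 62), that pitch is 74 − 62 = fret 12.

12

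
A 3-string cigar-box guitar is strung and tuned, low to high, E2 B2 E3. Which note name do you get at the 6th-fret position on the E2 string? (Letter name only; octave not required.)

A♯

The open E2 string plus 6 semitones: E–F–F#–G–G#–A–A#.
(Equivalently spelled B♭.)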